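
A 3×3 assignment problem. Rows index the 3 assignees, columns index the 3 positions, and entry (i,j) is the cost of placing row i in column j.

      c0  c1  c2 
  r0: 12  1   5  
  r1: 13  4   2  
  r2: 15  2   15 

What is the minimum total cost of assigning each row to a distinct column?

Minimum assignment cost: 16

optimal assignment: row0→col0 (cost 12), row1→col2 (cost 2), row2→col1 (cost 2)
total = 12 + 2 + 2 = 16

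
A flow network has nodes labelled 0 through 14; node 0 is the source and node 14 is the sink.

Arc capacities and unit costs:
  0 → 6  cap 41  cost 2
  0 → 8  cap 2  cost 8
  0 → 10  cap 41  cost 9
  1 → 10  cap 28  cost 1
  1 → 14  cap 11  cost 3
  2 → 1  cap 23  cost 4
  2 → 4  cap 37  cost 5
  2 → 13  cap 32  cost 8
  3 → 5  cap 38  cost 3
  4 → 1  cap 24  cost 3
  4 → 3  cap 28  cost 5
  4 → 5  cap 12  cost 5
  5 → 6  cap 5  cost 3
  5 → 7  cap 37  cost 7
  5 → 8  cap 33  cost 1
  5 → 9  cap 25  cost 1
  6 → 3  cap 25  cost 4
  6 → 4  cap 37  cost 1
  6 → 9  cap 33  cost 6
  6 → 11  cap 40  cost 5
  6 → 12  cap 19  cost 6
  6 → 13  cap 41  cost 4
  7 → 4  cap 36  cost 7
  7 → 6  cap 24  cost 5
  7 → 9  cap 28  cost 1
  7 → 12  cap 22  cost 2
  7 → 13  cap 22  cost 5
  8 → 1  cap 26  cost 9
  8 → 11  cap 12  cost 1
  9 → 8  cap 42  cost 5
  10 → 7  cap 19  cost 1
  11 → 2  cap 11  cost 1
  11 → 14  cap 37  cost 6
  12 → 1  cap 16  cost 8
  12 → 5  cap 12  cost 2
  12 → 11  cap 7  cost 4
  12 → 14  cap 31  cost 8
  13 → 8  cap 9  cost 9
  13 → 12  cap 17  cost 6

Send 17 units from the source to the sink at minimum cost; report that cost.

shortest-cost path #1: 0→6→4→1→14 push 11 @ unit cost 9 (adds 99)
shortest-cost path #2: 0→6→11→14 push 6 @ unit cost 13 (adds 78)
total cost = 177

Minimum cost for 17 units: 177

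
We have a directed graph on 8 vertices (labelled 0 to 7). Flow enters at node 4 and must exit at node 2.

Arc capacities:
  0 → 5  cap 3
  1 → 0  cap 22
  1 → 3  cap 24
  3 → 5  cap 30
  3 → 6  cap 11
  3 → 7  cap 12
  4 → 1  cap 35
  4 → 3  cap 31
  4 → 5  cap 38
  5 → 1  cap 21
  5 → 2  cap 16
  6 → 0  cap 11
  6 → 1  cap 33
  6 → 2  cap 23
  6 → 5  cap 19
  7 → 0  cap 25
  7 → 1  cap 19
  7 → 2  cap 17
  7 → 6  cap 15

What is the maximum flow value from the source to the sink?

augment #1: 4→5→2 bottleneck 16, total now 16
augment #2: 4→3→6→2 bottleneck 11, total now 27
augment #3: 4→3→7→2 bottleneck 12, total now 39

Maximum flow value: 39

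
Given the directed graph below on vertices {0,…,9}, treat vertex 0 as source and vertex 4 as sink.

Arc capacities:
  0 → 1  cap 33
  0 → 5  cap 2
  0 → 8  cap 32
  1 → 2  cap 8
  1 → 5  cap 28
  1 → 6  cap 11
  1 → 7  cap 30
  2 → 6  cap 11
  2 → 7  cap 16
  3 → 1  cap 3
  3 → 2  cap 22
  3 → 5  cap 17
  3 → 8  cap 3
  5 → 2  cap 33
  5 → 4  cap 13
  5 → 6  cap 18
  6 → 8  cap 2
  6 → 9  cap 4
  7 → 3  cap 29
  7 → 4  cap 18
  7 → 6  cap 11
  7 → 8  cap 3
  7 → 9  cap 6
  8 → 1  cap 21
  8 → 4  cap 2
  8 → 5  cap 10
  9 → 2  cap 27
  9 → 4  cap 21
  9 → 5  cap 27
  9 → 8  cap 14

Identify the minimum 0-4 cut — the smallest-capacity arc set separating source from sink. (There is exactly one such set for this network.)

augment #1: 0→5→4 push 2
augment #2: 0→8→4 push 2
augment #3: 0→1→5→4 push 11
augment #4: 0→1→7→4 push 18
augment #5: 0→1→6→9→4 push 4
augment #6: 0→8→1→7→9→4 push 6
max flow = 43; residual-reachable set from 0 gives S-side
cut edges (S→T): {(5,4), (6,9), (7,4), (7,9), (8,4)} total cap 43

Min-cut arcs: {(5,4), (6,9), (7,4), (7,9), (8,4)} (total capacity 43)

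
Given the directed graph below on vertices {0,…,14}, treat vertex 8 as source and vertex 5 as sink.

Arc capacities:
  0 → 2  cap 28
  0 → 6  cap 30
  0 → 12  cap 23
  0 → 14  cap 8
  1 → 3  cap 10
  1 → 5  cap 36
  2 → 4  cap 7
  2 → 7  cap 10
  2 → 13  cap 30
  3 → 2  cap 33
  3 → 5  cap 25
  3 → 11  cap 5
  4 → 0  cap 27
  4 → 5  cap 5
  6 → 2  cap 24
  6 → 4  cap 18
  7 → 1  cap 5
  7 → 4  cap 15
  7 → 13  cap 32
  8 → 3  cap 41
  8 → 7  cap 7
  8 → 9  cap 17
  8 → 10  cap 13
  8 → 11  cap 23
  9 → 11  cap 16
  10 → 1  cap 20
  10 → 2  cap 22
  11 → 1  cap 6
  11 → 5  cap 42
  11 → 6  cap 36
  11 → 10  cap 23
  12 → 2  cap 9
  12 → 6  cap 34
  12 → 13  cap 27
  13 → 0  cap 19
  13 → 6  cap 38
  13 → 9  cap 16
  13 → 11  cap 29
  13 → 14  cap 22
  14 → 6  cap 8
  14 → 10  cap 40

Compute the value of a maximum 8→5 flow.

Maximum flow value: 100

augment #1: 8→3→5 bottleneck 25, total now 25
augment #2: 8→11→5 bottleneck 23, total now 48
augment #3: 8→3→11→5 bottleneck 5, total now 53
augment #4: 8→7→1→5 bottleneck 5, total now 58
augment #5: 8→7→4→5 bottleneck 2, total now 60
augment #6: 8→9→11→5 bottleneck 14, total now 74
augment #7: 8→10→1→5 bottleneck 13, total now 87
augment #8: 8→3→2→4→5 bottleneck 3, total now 90
augment #9: 8→9→11→1→5 bottleneck 2, total now 92
augment #10: 8→3→2→13→11→1→5 bottleneck 4, total now 96
augment #11: 8→3→2→13→11→10→1→5 bottleneck 4, total now 100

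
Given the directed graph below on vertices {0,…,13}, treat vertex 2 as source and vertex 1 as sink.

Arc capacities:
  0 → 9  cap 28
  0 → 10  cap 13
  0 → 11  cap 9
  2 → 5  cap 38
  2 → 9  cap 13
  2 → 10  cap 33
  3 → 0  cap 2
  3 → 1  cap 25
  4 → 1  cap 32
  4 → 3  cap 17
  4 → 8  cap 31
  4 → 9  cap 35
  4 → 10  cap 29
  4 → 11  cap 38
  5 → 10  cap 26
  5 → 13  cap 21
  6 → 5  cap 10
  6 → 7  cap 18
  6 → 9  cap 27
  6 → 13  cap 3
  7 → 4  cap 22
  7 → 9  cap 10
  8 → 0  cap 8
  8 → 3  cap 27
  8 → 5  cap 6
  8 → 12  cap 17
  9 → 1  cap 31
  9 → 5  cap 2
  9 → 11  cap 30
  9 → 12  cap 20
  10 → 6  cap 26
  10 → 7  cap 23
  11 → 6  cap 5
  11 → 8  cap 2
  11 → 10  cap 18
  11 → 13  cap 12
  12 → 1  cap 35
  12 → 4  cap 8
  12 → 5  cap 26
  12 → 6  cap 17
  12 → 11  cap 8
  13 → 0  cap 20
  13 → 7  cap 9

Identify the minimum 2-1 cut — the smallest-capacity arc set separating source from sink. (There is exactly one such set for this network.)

augment #1: 2→9→1 push 13
augment #2: 2→10→6→9→1 push 18
augment #3: 2→10→7→4→1 push 15
augment #4: 2→5→10→7→4→1 push 7
augment #5: 2→5→10→6→9→12→1 push 8
augment #6: 2→5→10→7→9→12→1 push 1
augment #7: 2→5→13→0→9→12→1 push 11
augment #8: 2→5→13→0→11→8→3→1 push 2
max flow = 75; residual-reachable set from 2 gives S-side
cut edges (S→T): {(7,4), (9,1), (9,12), (11,8)} total cap 75

Min-cut arcs: {(7,4), (9,1), (9,12), (11,8)} (total capacity 75)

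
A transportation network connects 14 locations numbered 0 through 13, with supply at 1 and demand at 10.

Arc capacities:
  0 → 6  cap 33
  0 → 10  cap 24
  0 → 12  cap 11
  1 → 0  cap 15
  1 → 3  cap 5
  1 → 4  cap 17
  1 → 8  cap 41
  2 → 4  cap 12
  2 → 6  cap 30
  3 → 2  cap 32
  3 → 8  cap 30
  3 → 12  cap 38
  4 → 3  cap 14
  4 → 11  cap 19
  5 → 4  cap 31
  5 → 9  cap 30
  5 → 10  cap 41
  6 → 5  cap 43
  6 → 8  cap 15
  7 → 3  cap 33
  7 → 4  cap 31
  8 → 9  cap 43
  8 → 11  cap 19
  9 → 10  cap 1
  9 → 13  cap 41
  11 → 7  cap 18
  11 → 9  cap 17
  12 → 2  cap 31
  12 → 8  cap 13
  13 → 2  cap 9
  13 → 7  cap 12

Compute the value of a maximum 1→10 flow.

Maximum flow value: 46

augment #1: 1→0→10 bottleneck 15, total now 15
augment #2: 1→8→9→10 bottleneck 1, total now 16
augment #3: 1→3→2→6→5→10 bottleneck 5, total now 21
augment #4: 1→4→3→2→6→5→10 bottleneck 14, total now 35
augment #5: 1→8→9→13→2→6→5→10 bottleneck 9, total now 44
augment #6: 1→4→11→7→3→2→6→5→10 bottleneck 2, total now 46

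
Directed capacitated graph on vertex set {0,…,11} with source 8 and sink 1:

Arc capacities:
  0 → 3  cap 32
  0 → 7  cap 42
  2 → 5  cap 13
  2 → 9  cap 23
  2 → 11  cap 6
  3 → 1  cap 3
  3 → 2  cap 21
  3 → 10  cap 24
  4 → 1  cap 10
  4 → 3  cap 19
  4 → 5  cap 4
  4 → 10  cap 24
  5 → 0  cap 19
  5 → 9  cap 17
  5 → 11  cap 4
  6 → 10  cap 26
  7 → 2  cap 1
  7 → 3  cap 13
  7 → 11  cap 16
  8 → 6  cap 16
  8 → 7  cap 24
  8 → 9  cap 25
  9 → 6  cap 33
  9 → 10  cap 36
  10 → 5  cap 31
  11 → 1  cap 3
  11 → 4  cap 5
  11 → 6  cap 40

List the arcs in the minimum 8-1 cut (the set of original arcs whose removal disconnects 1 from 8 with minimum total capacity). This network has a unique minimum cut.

Min-cut arcs: {(3,1), (11,1), (11,4)} (total capacity 11)

augment #1: 8→7→3→1 push 3
augment #2: 8→7→11→1 push 3
augment #3: 8→7→11→4→1 push 5
max flow = 11; residual-reachable set from 8 gives S-side
cut edges (S→T): {(3,1), (11,1), (11,4)} total cap 11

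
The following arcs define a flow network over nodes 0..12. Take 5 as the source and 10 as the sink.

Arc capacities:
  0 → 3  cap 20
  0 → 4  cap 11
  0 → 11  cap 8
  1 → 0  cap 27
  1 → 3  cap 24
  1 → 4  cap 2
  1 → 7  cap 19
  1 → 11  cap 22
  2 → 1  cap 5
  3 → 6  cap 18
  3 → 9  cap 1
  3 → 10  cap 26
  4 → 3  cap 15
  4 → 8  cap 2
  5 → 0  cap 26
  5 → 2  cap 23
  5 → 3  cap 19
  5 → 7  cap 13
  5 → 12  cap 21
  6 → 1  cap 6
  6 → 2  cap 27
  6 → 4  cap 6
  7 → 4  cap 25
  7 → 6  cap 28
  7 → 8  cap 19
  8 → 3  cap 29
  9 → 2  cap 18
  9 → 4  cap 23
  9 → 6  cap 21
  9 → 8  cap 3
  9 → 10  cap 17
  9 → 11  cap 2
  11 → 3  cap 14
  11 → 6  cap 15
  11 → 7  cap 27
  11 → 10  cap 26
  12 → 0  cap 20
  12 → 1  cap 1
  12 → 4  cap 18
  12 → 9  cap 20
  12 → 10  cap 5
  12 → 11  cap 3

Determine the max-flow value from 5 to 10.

augment #1: 5→3→10 bottleneck 19, total now 19
augment #2: 5→12→10 bottleneck 5, total now 24
augment #3: 5→0→3→10 bottleneck 7, total now 31
augment #4: 5→0→11→10 bottleneck 8, total now 39
augment #5: 5→12→9→10 bottleneck 16, total now 55
augment #6: 5→0→3→9→10 bottleneck 1, total now 56
augment #7: 5→2→1→11→10 bottleneck 5, total now 61
augment #8: 5→7→6→1→11→10 bottleneck 6, total now 67

Maximum flow value: 67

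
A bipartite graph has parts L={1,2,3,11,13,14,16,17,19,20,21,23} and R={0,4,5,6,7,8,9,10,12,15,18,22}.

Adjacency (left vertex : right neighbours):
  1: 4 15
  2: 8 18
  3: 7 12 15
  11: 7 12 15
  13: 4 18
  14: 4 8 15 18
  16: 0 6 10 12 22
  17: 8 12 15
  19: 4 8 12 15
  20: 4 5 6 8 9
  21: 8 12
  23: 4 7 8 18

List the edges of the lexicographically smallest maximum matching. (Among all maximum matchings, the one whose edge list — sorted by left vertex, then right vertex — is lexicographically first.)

Lex-smallest maximum matching: {(1,4), (2,8), (3,7), (11,12), (13,18), (14,15), (16,0), (20,5)}

|M| = 8 (so the lex-smallest maximum matching has 8 edges)
process left vertices in ascending order; for each, take the smallest-labelled available neighbour that still permits 8 edges overall, or leave it unmatched if none does
lex-smallest matching: {1-4, 2-8, 3-7, 11-12, 13-18, 14-15, 16-0, 20-5}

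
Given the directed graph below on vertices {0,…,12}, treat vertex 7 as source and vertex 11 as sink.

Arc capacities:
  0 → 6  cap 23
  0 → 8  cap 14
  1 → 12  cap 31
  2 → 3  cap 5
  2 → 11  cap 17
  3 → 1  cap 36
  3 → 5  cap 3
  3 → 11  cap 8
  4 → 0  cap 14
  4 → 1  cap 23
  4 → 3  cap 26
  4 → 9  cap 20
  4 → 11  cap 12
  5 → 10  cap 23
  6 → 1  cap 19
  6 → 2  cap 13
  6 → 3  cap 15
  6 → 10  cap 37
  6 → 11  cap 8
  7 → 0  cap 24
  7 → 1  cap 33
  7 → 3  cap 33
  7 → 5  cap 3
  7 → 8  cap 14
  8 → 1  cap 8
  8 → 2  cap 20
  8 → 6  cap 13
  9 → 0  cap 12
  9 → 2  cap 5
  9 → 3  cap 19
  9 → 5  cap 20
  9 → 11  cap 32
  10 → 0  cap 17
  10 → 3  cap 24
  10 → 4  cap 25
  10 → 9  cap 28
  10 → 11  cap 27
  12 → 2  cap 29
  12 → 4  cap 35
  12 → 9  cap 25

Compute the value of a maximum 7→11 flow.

Maximum flow value: 83

augment #1: 7→3→11 bottleneck 8, total now 8
augment #2: 7→0→6→11 bottleneck 8, total now 16
augment #3: 7→5→10→11 bottleneck 3, total now 19
augment #4: 7→8→2→11 bottleneck 14, total now 33
augment #5: 7→0→6→2→11 bottleneck 3, total now 36
augment #6: 7→0→6→10→11 bottleneck 12, total now 48
augment #7: 7→1→12→4→11 bottleneck 12, total now 60
augment #8: 7→1→12→9→11 bottleneck 19, total now 79
augment #9: 7→3→5→10→11 bottleneck 3, total now 82
augment #10: 7→0→8→6→10→11 bottleneck 1, total now 83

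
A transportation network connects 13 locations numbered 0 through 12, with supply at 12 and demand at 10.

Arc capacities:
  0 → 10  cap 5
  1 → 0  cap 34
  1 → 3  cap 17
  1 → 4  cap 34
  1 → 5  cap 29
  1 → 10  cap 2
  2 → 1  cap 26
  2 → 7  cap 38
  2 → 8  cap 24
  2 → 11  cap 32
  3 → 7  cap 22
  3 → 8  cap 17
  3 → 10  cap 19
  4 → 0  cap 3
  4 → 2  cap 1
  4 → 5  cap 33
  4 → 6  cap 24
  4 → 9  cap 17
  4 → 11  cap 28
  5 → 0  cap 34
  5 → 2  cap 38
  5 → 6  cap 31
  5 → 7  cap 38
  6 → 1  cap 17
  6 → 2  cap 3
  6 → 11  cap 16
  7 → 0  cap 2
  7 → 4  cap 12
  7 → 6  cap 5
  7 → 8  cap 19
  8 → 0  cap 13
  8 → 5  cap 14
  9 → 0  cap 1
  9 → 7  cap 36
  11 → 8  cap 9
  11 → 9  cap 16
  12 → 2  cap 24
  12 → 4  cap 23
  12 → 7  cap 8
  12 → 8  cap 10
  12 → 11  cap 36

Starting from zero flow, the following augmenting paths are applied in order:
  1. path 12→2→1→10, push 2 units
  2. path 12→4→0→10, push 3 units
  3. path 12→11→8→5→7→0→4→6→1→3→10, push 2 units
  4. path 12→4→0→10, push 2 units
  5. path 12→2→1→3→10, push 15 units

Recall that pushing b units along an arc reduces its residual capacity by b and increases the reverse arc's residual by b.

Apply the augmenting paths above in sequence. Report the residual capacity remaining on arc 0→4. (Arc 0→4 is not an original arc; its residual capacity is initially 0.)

after path 1 (12→2→1→10, push 2): res(0,4)=0
after path 2 (12→4→0→10, push 3): res(0,4)=3
after path 3 (12→11→8→5→7→0→4→6→1→3→10, push 2): res(0,4)=1
after path 4 (12→4→0→10, push 2): res(0,4)=3
after path 5 (12→2→1→3→10, push 15): res(0,4)=3

Residual capacity of (0,4): 3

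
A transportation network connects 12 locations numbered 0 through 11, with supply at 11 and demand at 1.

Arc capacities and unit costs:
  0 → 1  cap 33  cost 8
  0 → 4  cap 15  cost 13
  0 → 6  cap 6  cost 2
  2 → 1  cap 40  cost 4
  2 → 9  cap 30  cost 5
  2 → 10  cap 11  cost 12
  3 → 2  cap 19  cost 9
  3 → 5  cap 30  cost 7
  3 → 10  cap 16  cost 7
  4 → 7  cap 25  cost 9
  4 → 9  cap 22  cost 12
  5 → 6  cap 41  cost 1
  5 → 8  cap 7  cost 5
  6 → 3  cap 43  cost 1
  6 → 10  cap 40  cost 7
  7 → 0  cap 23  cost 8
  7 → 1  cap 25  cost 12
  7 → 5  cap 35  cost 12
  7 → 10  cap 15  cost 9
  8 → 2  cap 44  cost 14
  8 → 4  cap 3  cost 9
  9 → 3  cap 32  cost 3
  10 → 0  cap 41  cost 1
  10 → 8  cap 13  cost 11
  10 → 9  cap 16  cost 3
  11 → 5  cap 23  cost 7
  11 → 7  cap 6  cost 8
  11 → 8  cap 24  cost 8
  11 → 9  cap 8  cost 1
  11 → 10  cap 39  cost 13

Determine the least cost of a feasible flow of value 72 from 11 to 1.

Minimum cost for 72 units: 1588

shortest-cost path #1: 11→9→3→2→1 push 8 @ unit cost 17 (adds 136)
shortest-cost path #2: 11→7→1 push 6 @ unit cost 20 (adds 120)
shortest-cost path #3: 11→10→0→1 push 33 @ unit cost 22 (adds 726)
shortest-cost path #4: 11→5→6→3→2→1 push 11 @ unit cost 22 (adds 242)
shortest-cost path #5: 11→8→2→1 push 14 @ unit cost 26 (adds 364)
total cost = 1588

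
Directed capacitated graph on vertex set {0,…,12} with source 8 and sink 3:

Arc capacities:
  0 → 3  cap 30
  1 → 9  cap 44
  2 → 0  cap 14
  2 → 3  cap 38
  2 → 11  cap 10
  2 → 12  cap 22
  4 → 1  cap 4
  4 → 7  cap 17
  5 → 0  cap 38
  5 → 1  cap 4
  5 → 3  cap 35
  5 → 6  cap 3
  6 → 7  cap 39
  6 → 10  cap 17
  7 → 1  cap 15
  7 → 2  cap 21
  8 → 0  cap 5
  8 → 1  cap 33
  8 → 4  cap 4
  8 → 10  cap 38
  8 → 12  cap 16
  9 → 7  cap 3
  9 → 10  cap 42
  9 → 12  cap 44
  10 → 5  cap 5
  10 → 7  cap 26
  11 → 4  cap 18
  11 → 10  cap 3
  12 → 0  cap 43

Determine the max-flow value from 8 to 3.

Maximum flow value: 56

augment #1: 8→0→3 bottleneck 5, total now 5
augment #2: 8→10→5→3 bottleneck 5, total now 10
augment #3: 8→12→0→3 bottleneck 16, total now 26
augment #4: 8→4→7→2→3 bottleneck 4, total now 30
augment #5: 8→10→7→2→3 bottleneck 17, total now 47
augment #6: 8→1→9→12→0→3 bottleneck 9, total now 56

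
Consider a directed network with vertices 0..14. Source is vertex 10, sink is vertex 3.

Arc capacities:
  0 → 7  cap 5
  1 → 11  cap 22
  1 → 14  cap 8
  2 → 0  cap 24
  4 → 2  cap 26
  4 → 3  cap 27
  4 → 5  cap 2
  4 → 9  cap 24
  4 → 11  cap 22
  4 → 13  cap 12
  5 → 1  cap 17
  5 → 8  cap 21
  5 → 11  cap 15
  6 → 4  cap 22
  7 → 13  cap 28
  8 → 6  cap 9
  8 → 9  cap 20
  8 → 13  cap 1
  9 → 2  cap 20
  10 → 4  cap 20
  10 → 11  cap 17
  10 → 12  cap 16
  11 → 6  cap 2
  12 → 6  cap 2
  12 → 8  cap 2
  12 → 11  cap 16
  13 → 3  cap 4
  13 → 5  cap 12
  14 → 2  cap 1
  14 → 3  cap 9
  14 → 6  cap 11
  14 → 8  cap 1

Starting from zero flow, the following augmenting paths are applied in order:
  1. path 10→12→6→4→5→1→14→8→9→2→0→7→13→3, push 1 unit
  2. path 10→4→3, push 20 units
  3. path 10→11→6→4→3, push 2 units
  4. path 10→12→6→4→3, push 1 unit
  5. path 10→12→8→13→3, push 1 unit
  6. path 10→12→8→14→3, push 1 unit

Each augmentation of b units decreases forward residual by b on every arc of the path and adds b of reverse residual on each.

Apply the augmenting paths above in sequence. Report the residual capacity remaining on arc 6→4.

Residual capacity of (6,4): 18

after path 1 (10→12→6→4→5→1→14→8→9→2→0→7→13→3, push 1): res(6,4)=21
after path 2 (10→4→3, push 20): res(6,4)=21
after path 3 (10→11→6→4→3, push 2): res(6,4)=19
after path 4 (10→12→6→4→3, push 1): res(6,4)=18
after path 5 (10→12→8→13→3, push 1): res(6,4)=18
after path 6 (10→12→8→14→3, push 1): res(6,4)=18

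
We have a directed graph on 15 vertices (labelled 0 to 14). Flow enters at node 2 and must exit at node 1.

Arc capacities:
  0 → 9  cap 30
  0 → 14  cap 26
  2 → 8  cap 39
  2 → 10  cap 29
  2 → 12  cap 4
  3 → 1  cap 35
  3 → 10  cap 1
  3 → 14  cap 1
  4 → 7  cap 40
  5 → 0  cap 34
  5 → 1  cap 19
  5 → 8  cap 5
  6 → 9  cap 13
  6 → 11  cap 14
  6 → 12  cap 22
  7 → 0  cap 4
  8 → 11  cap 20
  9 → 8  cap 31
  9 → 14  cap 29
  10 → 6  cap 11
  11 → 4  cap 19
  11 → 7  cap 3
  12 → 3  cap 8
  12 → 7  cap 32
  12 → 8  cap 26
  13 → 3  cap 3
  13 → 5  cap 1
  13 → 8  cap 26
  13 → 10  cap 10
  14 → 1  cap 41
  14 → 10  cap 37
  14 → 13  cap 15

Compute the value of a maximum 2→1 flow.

augment #1: 2→12→3→1 bottleneck 4, total now 4
augment #2: 2→10→6→9→14→1 bottleneck 11, total now 15
augment #3: 2→8→11→7→0→14→1 bottleneck 3, total now 18
augment #4: 2→8→11→4→7→0→14→1 bottleneck 1, total now 19

Maximum flow value: 19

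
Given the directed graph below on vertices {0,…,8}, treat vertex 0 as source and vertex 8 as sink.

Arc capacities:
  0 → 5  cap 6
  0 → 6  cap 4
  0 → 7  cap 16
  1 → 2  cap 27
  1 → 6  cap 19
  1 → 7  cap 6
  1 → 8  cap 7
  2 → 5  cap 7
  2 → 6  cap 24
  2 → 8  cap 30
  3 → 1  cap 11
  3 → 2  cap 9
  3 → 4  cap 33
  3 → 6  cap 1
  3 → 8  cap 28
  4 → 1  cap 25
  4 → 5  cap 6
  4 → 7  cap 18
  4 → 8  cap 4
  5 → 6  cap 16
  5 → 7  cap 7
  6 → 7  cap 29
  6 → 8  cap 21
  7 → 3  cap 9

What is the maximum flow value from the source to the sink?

Maximum flow value: 19

augment #1: 0→6→8 bottleneck 4, total now 4
augment #2: 0→5→6→8 bottleneck 6, total now 10
augment #3: 0→7→3→8 bottleneck 9, total now 19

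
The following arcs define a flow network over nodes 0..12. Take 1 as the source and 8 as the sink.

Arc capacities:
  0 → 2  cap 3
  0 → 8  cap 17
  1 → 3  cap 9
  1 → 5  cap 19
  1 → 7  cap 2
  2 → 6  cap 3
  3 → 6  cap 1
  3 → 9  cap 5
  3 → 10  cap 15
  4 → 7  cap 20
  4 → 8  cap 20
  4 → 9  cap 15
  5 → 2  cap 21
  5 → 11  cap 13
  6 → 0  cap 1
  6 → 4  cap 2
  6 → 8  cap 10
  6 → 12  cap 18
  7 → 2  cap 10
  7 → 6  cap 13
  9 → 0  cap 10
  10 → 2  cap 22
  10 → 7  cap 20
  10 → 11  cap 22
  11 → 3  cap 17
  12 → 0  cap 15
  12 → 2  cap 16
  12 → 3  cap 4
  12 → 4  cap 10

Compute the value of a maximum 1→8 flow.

augment #1: 1→3→6→8 bottleneck 1, total now 1
augment #2: 1→7→6→8 bottleneck 2, total now 3
augment #3: 1→3→9→0→8 bottleneck 5, total now 8
augment #4: 1→5→2→6→8 bottleneck 3, total now 11
augment #5: 1→3→10→7→6→8 bottleneck 3, total now 14
augment #6: 1→5→11→3→10→7→6→8 bottleneck 1, total now 15
augment #7: 1→5→11→3→10→7→6→0→8 bottleneck 1, total now 16
augment #8: 1→5→11→3→10→7→6→4→8 bottleneck 2, total now 18
augment #9: 1→5→11→3→10→7→6→12→0→8 bottleneck 4, total now 22

Maximum flow value: 22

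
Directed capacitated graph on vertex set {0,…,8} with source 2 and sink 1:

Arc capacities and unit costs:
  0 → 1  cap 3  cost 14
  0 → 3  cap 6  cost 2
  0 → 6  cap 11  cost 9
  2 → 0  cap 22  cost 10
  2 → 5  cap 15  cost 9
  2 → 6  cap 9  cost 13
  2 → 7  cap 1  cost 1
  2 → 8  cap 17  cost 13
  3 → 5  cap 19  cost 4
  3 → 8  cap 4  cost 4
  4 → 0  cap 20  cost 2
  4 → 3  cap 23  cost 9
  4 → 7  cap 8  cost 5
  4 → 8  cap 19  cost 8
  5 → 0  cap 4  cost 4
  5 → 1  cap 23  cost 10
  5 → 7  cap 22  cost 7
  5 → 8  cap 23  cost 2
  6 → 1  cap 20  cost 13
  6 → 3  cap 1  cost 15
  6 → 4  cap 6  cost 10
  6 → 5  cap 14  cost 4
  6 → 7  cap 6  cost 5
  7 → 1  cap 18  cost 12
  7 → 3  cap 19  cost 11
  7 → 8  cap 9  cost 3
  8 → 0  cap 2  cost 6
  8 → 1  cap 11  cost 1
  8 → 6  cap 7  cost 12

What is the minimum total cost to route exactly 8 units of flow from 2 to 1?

Minimum cost for 8 units: 89

shortest-cost path #1: 2→7→8→1 push 1 @ unit cost 5 (adds 5)
shortest-cost path #2: 2→5→8→1 push 7 @ unit cost 12 (adds 84)
total cost = 89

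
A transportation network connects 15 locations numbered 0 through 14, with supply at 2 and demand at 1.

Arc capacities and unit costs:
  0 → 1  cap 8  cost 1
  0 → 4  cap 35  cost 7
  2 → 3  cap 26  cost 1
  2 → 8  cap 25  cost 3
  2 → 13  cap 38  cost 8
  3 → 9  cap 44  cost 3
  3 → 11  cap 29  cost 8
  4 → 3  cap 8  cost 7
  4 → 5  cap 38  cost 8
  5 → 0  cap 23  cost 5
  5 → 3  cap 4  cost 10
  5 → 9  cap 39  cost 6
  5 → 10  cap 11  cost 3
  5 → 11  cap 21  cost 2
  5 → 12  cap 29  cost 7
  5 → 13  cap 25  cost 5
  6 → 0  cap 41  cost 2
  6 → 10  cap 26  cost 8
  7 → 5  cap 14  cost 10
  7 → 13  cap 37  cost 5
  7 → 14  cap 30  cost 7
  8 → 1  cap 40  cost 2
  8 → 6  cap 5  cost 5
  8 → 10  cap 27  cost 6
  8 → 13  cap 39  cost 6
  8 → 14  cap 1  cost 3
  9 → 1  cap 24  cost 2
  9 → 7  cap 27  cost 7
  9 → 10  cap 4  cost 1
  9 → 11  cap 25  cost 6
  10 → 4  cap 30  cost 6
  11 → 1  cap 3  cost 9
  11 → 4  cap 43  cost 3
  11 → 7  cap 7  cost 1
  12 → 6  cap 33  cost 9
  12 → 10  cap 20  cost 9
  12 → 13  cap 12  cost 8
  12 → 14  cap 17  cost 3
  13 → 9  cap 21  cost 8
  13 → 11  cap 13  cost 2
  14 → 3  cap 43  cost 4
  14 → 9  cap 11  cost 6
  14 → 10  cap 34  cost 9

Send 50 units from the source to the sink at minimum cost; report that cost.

Minimum cost for 50 units: 287

shortest-cost path #1: 2→8→1 push 25 @ unit cost 5 (adds 125)
shortest-cost path #2: 2→3→9→1 push 24 @ unit cost 6 (adds 144)
shortest-cost path #3: 2→3→11→1 push 1 @ unit cost 18 (adds 18)
total cost = 287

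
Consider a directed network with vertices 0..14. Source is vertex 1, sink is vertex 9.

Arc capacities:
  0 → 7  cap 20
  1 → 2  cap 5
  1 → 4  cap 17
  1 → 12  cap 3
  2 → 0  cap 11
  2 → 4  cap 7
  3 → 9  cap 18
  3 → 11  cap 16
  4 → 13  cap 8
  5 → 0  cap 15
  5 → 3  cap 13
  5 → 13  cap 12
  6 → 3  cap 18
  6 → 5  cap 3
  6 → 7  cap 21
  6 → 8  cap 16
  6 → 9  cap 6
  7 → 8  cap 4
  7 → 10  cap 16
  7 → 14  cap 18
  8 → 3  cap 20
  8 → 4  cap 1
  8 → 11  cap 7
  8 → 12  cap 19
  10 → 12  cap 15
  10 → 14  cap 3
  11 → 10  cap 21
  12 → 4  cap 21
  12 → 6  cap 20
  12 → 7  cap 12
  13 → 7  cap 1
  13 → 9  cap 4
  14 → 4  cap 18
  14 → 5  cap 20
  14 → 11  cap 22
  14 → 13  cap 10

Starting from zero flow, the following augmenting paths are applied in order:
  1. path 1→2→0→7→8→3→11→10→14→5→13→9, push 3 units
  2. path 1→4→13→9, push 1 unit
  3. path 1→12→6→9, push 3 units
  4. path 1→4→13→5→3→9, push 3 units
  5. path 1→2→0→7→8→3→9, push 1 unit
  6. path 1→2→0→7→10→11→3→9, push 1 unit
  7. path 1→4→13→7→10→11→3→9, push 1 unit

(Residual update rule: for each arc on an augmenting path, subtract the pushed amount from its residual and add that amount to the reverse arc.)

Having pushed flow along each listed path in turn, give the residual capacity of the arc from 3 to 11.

Residual capacity of (3,11): 15

after path 1 (1→2→0→7→8→3→11→10→14→5→13→9, push 3): res(3,11)=13
after path 2 (1→4→13→9, push 1): res(3,11)=13
after path 3 (1→12→6→9, push 3): res(3,11)=13
after path 4 (1→4→13→5→3→9, push 3): res(3,11)=13
after path 5 (1→2→0→7→8→3→9, push 1): res(3,11)=13
after path 6 (1→2→0→7→10→11→3→9, push 1): res(3,11)=14
after path 7 (1→4→13→7→10→11→3→9, push 1): res(3,11)=15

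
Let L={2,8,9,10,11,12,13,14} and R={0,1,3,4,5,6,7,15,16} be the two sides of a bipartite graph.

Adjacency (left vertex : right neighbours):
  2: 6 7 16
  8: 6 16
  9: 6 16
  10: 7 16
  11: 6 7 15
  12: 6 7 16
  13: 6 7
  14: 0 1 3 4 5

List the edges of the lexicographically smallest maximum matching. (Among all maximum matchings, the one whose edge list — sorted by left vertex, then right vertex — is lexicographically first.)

|M| = 5 (so the lex-smallest maximum matching has 5 edges)
process left vertices in ascending order; for each, take the smallest-labelled available neighbour that still permits 5 edges overall, or leave it unmatched if none does
lex-smallest matching: {2-6, 8-16, 10-7, 11-15, 14-0}

Lex-smallest maximum matching: {(2,6), (8,16), (10,7), (11,15), (14,0)}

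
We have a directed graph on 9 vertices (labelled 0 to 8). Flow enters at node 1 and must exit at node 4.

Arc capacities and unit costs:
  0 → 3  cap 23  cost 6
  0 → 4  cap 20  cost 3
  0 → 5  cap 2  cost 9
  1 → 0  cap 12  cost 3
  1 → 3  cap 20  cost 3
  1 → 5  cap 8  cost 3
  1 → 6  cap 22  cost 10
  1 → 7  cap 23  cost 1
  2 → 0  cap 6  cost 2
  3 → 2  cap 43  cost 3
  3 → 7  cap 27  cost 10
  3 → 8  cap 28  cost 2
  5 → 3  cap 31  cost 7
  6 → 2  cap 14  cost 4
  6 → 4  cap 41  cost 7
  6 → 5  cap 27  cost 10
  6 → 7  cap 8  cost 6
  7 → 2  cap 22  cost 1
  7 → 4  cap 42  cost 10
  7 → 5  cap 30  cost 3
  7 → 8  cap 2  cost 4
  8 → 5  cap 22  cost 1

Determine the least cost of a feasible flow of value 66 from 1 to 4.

shortest-cost path #1: 1→0→4 push 12 @ unit cost 6 (adds 72)
shortest-cost path #2: 1→7→2→0→4 push 6 @ unit cost 7 (adds 42)
shortest-cost path #3: 1→7→4 push 17 @ unit cost 11 (adds 187)
shortest-cost path #4: 1→3→2→7→4 push 6 @ unit cost 15 (adds 90)
shortest-cost path #5: 1→6→4 push 22 @ unit cost 17 (adds 374)
shortest-cost path #6: 1→3→7→4 push 3 @ unit cost 23 (adds 69)
total cost = 834

Minimum cost for 66 units: 834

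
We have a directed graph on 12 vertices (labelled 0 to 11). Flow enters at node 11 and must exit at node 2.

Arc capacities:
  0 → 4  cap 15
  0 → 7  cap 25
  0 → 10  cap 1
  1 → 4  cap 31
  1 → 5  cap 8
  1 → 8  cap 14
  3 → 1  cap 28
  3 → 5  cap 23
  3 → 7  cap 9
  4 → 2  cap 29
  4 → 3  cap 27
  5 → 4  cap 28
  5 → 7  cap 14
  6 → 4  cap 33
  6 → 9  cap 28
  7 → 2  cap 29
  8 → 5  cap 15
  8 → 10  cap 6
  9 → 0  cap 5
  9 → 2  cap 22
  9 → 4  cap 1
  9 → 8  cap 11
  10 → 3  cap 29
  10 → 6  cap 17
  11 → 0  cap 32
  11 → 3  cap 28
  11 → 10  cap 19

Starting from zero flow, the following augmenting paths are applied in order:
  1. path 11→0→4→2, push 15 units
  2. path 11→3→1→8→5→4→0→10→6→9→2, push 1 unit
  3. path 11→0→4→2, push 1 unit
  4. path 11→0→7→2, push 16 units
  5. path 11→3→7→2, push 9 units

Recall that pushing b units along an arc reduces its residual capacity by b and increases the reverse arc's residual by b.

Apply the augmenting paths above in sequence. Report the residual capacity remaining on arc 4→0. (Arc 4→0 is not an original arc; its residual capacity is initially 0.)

after path 1 (11→0→4→2, push 15): res(4,0)=15
after path 2 (11→3→1→8→5→4→0→10→6→9→2, push 1): res(4,0)=14
after path 3 (11→0→4→2, push 1): res(4,0)=15
after path 4 (11→0→7→2, push 16): res(4,0)=15
after path 5 (11→3→7→2, push 9): res(4,0)=15

Residual capacity of (4,0): 15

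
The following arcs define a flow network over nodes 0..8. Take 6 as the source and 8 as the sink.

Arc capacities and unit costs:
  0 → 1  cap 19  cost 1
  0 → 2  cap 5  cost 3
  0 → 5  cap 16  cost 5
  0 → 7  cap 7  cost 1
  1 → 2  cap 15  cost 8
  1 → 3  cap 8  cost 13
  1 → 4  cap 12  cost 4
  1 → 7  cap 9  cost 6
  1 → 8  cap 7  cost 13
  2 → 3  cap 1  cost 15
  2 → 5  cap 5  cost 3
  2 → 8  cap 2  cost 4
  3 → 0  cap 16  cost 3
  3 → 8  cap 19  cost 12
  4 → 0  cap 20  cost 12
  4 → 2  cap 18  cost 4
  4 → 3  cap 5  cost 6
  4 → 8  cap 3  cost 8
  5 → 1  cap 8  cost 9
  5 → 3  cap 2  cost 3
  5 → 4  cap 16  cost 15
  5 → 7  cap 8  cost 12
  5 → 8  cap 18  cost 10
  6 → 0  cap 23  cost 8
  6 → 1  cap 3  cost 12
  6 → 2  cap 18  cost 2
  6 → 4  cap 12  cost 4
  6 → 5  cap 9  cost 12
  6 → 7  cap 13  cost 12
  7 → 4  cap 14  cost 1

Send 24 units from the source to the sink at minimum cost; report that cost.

Minimum cost for 24 units: 431

shortest-cost path #1: 6→2→8 push 2 @ unit cost 6 (adds 12)
shortest-cost path #2: 6→4→8 push 3 @ unit cost 12 (adds 36)
shortest-cost path #3: 6→2→5→8 push 5 @ unit cost 15 (adds 75)
shortest-cost path #4: 6→0→1→8 push 7 @ unit cost 22 (adds 154)
shortest-cost path #5: 6→5→8 push 7 @ unit cost 22 (adds 154)
total cost = 431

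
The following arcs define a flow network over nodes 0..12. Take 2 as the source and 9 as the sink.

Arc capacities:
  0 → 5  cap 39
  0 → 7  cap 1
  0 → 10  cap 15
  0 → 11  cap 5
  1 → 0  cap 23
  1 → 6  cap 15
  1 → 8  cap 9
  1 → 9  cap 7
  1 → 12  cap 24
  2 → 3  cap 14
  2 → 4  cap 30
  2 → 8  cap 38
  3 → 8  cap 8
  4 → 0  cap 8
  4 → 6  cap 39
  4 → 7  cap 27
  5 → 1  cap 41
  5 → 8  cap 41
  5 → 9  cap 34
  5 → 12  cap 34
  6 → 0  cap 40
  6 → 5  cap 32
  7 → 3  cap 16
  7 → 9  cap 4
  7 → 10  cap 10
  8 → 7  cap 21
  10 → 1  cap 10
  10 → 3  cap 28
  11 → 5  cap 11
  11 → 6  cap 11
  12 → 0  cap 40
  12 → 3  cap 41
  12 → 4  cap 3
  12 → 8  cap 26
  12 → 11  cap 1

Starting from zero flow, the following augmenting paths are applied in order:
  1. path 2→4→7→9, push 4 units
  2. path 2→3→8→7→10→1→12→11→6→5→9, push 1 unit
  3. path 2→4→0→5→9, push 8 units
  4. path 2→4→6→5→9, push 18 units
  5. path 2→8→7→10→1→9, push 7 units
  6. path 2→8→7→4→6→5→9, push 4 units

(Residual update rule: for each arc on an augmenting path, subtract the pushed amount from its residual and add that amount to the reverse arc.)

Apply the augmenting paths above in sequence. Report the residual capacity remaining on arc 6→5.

Residual capacity of (6,5): 9

after path 1 (2→4→7→9, push 4): res(6,5)=32
after path 2 (2→3→8→7→10→1→12→11→6→5→9, push 1): res(6,5)=31
after path 3 (2→4→0→5→9, push 8): res(6,5)=31
after path 4 (2→4→6→5→9, push 18): res(6,5)=13
after path 5 (2→8→7→10→1→9, push 7): res(6,5)=13
after path 6 (2→8→7→4→6→5→9, push 4): res(6,5)=9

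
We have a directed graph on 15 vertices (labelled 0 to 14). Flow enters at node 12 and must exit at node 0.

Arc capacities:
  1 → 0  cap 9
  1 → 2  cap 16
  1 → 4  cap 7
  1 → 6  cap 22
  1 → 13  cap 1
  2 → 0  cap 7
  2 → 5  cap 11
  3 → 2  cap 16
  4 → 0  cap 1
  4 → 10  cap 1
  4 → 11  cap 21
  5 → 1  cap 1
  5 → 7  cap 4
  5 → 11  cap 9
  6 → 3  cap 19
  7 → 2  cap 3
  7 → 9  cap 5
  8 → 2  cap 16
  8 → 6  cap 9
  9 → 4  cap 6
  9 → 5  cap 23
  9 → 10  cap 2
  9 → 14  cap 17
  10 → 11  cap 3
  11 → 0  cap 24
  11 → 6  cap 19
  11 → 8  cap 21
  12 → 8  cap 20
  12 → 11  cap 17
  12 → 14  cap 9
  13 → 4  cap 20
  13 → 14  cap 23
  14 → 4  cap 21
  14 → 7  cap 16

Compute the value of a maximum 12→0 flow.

augment #1: 12→11→0 bottleneck 17, total now 17
augment #2: 12→8→2→0 bottleneck 7, total now 24
augment #3: 12→14→4→0 bottleneck 1, total now 25
augment #4: 12→14→4→11→0 bottleneck 7, total now 32
augment #5: 12→8→2→5→1→0 bottleneck 1, total now 33

Maximum flow value: 33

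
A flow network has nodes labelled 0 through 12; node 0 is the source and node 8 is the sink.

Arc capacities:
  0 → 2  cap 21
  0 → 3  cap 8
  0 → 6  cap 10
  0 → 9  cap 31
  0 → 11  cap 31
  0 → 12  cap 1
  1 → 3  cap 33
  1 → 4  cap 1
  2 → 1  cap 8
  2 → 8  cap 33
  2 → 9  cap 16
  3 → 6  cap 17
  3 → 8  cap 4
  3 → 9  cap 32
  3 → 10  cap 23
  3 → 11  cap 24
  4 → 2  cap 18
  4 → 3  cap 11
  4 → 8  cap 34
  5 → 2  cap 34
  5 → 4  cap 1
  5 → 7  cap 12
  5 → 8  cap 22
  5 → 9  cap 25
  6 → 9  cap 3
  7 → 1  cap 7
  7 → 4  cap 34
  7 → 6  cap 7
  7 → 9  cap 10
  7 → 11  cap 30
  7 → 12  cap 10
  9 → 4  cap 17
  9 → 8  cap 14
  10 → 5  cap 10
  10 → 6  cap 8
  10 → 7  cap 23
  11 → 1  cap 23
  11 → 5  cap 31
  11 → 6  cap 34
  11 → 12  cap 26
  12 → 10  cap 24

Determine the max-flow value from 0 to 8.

augment #1: 0→2→8 bottleneck 21, total now 21
augment #2: 0→3→8 bottleneck 4, total now 25
augment #3: 0→9→8 bottleneck 14, total now 39
augment #4: 0→9→4→8 bottleneck 17, total now 56
augment #5: 0→11→5→8 bottleneck 22, total now 78
augment #6: 0→11→1→4→8 bottleneck 1, total now 79
augment #7: 0→11→5→2→8 bottleneck 8, total now 87
augment #8: 0→3→10→5→2→8 bottleneck 4, total now 91
augment #9: 0→12→10→5→4→8 bottleneck 1, total now 92

Maximum flow value: 92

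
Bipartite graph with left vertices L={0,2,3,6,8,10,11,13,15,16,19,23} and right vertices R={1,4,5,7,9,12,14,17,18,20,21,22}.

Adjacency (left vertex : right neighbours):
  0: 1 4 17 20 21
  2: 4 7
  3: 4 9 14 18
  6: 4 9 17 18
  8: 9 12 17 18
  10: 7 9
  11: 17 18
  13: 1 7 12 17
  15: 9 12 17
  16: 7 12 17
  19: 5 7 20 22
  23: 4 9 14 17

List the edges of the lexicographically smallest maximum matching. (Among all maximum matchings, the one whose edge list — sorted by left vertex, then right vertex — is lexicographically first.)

|M| = 10 (so the lex-smallest maximum matching has 10 edges)
process left vertices in ascending order; for each, take the smallest-labelled available neighbour that still permits 10 edges overall, or leave it unmatched if none does
lex-smallest matching: {0-20, 2-4, 3-9, 6-17, 8-12, 10-7, 11-18, 13-1, 19-5, 23-14}

Lex-smallest maximum matching: {(0,20), (2,4), (3,9), (6,17), (8,12), (10,7), (11,18), (13,1), (19,5), (23,14)}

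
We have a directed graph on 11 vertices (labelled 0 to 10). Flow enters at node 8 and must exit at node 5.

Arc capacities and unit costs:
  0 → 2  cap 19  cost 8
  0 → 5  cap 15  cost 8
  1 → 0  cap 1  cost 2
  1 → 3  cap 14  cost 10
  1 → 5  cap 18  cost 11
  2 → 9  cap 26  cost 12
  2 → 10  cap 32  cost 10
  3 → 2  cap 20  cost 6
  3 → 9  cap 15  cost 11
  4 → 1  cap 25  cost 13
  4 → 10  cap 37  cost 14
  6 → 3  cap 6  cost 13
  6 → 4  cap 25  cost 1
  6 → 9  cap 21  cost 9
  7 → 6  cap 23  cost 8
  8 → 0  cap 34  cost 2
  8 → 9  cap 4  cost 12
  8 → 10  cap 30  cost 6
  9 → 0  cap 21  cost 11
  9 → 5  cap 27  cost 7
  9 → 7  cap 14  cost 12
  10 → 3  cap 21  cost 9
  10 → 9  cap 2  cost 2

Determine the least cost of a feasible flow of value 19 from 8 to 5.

Minimum cost for 19 units: 218

shortest-cost path #1: 8→0→5 push 15 @ unit cost 10 (adds 150)
shortest-cost path #2: 8→10→9→5 push 2 @ unit cost 15 (adds 30)
shortest-cost path #3: 8→9→5 push 2 @ unit cost 19 (adds 38)
total cost = 218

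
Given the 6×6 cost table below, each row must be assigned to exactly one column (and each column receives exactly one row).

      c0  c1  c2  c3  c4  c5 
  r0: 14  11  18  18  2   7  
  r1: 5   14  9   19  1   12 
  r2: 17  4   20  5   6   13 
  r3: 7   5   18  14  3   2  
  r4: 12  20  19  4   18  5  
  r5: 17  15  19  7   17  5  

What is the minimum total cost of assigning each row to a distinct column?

optimal assignment: row0→col4 (cost 2), row1→col2 (cost 9), row2→col1 (cost 4), row3→col0 (cost 7), row4→col3 (cost 4), row5→col5 (cost 5)
total = 2 + 9 + 4 + 7 + 4 + 5 = 31

Minimum assignment cost: 31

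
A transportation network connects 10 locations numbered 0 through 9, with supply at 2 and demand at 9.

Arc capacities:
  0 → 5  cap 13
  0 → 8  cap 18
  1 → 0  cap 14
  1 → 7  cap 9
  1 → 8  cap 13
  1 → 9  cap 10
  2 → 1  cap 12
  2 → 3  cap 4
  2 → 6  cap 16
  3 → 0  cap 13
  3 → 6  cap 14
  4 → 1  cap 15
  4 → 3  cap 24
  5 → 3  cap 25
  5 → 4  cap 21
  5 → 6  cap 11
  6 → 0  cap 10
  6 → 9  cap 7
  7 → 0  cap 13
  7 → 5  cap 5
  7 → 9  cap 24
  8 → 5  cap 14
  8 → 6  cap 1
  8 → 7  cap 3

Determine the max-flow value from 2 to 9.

augment #1: 2→1→9 bottleneck 10, total now 10
augment #2: 2→6→9 bottleneck 7, total now 17
augment #3: 2→1→7→9 bottleneck 2, total now 19
augment #4: 2→3→0→8→7→9 bottleneck 3, total now 22
augment #5: 2→3→0→5→4→1→7→9 bottleneck 1, total now 23
augment #6: 2→6→0→5→4→1→7→9 bottleneck 6, total now 29

Maximum flow value: 29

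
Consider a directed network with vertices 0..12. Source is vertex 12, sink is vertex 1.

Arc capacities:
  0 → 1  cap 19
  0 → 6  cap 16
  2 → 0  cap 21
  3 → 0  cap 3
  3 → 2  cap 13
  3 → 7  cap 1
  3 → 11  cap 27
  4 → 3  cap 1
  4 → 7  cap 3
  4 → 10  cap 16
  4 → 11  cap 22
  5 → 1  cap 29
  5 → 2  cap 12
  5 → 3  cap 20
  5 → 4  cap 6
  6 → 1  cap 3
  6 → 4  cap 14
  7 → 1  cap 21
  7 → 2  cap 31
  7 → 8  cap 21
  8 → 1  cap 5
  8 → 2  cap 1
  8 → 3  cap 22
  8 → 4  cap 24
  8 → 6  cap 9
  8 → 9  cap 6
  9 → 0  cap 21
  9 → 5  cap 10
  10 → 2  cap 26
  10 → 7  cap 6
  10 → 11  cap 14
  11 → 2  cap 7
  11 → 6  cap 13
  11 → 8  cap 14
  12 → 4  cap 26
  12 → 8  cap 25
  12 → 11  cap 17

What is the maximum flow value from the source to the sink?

Maximum flow value: 43

augment #1: 12→8→1 bottleneck 5, total now 5
augment #2: 12→4→7→1 bottleneck 3, total now 8
augment #3: 12→8→6→1 bottleneck 3, total now 11
augment #4: 12→4→3→0→1 bottleneck 1, total now 12
augment #5: 12→4→10→7→1 bottleneck 6, total now 18
augment #6: 12→8→2→0→1 bottleneck 1, total now 19
augment #7: 12→8→3→0→1 bottleneck 2, total now 21
augment #8: 12→8→3→7→1 bottleneck 1, total now 22
augment #9: 12→8→9→0→1 bottleneck 6, total now 28
augment #10: 12→11→2→0→1 bottleneck 7, total now 35
augment #11: 12→4→10→2→0→1 bottleneck 2, total now 37
augment #12: 12→4→10→2→0→9→5→1 bottleneck 6, total now 43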